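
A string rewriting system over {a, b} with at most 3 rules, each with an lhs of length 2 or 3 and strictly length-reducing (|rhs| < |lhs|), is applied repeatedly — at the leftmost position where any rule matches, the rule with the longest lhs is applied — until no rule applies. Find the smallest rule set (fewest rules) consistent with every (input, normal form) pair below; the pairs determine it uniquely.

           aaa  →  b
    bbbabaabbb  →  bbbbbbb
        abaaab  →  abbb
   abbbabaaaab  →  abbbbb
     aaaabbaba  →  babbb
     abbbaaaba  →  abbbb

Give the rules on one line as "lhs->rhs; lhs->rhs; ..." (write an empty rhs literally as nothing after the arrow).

aaa->b; bba->bb

  | aaa => b
  | bbbabaabbb => bbbbaabbb => bbbbabbb => bbbbbbb
  | abaaab => abbb
  | abbbabaaaab => abbbbaaaab => abbbbaaab => abbbbaab => abbbbab => abbbbb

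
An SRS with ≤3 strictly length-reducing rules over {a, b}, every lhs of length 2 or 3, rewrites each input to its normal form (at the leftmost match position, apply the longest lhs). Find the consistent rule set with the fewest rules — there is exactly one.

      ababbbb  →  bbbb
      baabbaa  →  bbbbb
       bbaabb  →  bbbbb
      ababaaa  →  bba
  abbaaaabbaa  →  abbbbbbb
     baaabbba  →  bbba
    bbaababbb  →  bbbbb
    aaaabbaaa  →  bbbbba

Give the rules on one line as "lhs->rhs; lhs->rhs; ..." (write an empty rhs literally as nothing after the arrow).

  | ababbbb => bbbb
  | baabbaa => bbbbaa => bbbbb
  | bbaabb => bbbbb
  | ababaaa => baaa => bba

aa->b; aba->; bab->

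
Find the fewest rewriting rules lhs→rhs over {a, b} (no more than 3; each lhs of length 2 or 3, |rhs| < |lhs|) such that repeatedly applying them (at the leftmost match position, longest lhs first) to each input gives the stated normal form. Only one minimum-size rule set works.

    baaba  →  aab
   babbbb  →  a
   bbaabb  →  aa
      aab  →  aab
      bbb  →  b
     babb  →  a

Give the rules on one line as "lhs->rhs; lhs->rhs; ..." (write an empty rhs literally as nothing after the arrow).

aba->ab; ba->a; bb->

  | baaba => aaba => aab
  | babbbb => abbbb => abb => a
  | bbaabb => aabb => aa
  | aab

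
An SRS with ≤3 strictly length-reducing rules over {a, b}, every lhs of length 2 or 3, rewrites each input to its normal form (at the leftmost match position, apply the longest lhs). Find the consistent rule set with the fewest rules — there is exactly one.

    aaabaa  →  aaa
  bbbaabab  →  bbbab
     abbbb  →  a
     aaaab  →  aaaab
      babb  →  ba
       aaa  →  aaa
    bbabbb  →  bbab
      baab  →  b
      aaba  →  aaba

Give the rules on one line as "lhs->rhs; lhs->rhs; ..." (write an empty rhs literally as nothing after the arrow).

  | aaabaa => aaa
  | bbbaabab => bbbab
  | abbbb => abb => a
  | aaaab

abb->a; baa->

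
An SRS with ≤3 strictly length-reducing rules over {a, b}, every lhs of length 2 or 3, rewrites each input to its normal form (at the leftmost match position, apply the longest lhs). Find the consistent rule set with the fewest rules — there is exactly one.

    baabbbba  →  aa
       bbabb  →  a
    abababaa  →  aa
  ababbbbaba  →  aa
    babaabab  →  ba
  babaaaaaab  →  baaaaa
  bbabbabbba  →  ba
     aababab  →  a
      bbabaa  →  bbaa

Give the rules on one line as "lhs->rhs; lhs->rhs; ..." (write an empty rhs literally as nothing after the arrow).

ab->; bbb->a

  | baabbbba => babbba => bbba => aa
  | bbabb => bbb => a
  | abababaa => ababaa => abaa => aa
  | ababbbbaba => abbbbaba => bbbaba => aaba => aa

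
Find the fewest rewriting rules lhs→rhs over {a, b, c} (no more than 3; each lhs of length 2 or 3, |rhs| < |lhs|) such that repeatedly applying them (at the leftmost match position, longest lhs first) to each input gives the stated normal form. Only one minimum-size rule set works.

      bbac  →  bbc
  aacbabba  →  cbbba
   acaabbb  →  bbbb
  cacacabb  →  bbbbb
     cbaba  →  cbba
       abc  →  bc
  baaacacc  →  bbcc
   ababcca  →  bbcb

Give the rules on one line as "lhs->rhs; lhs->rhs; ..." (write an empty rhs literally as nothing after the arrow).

  | bbac => bbc
  | aacbabba => acbabba => cbabba => cbbba
  | acaabbb => caabbb => babbb => bbbb
  | cacacabb => bcacabb => bbcabb => bbbbb

ab->b; ac->c; ca->b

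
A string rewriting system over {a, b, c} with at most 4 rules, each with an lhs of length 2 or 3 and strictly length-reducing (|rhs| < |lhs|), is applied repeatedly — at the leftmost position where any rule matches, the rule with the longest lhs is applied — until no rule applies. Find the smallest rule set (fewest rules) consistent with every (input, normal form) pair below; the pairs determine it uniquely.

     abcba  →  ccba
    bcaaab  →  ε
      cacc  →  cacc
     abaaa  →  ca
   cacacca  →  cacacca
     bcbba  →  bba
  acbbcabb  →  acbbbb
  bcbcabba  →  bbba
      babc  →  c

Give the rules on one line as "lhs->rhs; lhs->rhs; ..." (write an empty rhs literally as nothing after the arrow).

aa->a; ab->c; bc->; bca->b

  | abcba => ccba
  | bcaaab => baab => bab => bc => ε
  | cacc
  | abaaa => caaa => caa => ca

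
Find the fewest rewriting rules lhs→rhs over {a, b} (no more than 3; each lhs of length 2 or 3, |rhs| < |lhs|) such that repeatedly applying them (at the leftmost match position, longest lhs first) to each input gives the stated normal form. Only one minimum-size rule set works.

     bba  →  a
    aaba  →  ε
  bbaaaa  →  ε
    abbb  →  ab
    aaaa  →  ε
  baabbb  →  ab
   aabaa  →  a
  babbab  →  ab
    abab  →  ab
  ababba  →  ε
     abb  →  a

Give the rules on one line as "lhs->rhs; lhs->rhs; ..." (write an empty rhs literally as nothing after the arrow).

  | bba => a
  | aaba => ba => ε
  | bbaaaa => aaaa => aa => ε
  | abbb => ab

aa->; ba->; bb->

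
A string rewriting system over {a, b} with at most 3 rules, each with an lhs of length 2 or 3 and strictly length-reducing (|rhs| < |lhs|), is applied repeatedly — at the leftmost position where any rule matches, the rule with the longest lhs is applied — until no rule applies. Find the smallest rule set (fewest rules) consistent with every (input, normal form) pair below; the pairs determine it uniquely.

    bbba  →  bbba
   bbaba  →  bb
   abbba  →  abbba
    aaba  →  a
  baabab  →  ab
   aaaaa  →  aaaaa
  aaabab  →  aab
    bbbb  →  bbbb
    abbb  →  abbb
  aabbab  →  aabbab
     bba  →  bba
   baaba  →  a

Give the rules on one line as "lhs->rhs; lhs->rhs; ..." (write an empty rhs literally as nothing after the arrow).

aba->; baa->aa

  | bbba
  | bbaba => bb
  | abbba
  | aaba => a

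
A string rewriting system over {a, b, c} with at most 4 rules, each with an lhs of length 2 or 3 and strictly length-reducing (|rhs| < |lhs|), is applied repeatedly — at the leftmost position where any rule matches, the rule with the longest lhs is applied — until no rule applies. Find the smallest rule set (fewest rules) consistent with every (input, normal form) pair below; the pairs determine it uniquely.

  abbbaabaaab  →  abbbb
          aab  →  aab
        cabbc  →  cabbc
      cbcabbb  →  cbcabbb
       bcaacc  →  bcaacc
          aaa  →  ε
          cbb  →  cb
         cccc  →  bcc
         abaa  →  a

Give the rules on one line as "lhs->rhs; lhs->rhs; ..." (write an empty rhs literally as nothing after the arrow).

aaa->; aba->; cbb->cb; ccc->bc

  | abbbaabaaab => abbbaaab => abbbb
  | aab
  | cabbc
  | cbcabbb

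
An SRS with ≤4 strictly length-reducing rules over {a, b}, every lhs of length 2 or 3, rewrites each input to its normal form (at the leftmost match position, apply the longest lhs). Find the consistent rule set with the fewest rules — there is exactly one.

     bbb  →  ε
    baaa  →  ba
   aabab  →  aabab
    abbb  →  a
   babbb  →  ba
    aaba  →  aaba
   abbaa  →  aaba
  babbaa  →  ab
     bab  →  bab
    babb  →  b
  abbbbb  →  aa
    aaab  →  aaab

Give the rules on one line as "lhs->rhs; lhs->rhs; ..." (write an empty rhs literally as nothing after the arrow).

  | bbb => ε
  | baaa => ba
  | aabab
  | abbb => a

baa->b; bb->a; bba->ab; bbb->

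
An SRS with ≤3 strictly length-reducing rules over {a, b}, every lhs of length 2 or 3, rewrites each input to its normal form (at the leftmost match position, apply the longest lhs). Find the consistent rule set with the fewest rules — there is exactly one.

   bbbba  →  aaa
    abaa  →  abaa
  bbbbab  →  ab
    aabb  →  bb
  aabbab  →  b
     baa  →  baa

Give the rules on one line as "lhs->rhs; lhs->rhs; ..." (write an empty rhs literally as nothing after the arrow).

  | bbbba => bbaa => aaa
  | abaa
  | bbbbab => bbaab => aaab => ab
  | aabb => bb

aab->b; bba->aa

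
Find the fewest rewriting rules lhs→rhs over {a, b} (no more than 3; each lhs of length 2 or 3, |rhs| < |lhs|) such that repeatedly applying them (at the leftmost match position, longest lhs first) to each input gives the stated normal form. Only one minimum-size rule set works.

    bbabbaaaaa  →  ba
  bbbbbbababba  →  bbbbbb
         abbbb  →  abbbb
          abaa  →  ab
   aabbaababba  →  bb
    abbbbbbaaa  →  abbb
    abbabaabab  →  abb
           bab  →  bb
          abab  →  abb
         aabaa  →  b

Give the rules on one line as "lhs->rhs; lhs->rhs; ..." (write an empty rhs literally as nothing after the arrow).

aa->; bab->bb; bba->b

  | bbabbaaaaa => bbbaaaaa => bbaaaa => baaa => ba
  | bbbbbbababba => bbbbbbabba => bbbbbbba => bbbbbb
  | abbbb
  | abaa => ab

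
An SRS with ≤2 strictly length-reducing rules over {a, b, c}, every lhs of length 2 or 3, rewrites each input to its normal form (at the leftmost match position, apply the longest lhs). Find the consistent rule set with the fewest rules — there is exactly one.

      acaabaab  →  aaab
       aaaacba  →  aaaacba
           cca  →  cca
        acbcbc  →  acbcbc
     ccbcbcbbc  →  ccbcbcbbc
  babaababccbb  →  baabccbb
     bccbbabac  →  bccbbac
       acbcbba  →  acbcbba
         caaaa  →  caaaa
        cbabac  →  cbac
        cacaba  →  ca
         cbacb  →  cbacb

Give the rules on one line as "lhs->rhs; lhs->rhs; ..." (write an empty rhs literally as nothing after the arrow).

aba->a; aca->a

  | acaabaab => aabaab => aaab
  | aaaacba
  | cca
  | acbcbc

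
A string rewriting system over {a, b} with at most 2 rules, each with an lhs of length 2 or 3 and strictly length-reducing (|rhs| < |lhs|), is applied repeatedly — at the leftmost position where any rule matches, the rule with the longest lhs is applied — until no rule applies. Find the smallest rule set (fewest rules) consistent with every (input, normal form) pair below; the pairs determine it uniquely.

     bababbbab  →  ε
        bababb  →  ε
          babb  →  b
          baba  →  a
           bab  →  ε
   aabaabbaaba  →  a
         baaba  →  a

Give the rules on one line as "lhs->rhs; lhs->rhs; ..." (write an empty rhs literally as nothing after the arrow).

ab->b; bb->

  | bababbbab => bbabbbab => abbbab => bbbab => bab => bb => ε
  | bababb => bbabb => abb => bb => ε
  | babb => bbb => b
  | baba => bba => a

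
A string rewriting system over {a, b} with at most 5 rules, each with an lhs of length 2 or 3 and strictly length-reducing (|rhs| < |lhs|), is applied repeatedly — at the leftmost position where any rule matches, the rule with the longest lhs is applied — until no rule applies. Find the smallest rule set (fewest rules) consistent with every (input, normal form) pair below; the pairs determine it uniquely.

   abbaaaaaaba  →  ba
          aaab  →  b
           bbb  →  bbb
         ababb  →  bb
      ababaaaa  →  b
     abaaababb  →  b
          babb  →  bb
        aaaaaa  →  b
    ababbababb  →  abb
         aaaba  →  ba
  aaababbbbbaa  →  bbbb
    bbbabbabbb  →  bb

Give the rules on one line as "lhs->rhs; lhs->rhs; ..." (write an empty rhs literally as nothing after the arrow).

aa->b; aba->; baa->; bab->aa

  | abbaaaaaaba => abaaaaba => aaaba => baba => aaa => ba
  | aaab => bab => aa => b
  | bbb
  | ababb => bb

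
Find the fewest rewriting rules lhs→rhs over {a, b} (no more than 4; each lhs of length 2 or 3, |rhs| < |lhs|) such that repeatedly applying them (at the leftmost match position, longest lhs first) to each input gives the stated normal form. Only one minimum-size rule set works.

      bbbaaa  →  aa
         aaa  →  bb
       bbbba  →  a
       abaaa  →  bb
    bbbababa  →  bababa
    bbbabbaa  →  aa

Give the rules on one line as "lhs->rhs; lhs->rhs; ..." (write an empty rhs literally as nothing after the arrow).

aaa->bb; baa->a; bba->a

  | bbbaaa => baaa => aa
  | aaa => bb
  | bbbba => bba => a
  | abaaa => aaa => bb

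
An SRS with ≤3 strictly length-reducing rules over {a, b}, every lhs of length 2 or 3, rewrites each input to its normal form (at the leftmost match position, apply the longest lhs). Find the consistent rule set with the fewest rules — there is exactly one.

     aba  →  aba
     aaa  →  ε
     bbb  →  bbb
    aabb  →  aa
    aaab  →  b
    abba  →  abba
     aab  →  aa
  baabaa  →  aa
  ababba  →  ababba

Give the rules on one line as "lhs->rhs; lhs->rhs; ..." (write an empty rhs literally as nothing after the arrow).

aaa->; aab->aa; baa->a

  | aba
  | aaa => ε
  | bbb
  | aabb => aab => aa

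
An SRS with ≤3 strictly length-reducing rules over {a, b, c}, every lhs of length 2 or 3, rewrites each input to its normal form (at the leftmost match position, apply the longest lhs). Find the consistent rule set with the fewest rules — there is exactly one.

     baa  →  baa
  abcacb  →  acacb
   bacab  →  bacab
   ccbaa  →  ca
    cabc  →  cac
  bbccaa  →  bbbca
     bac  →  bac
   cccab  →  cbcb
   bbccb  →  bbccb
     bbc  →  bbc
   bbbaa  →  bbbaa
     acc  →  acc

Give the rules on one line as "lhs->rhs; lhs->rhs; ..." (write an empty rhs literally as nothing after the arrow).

abc->ac; cba->; cca->bc

  | baa
  | abcacb => acacb
  | bacab
  | ccbaa => ca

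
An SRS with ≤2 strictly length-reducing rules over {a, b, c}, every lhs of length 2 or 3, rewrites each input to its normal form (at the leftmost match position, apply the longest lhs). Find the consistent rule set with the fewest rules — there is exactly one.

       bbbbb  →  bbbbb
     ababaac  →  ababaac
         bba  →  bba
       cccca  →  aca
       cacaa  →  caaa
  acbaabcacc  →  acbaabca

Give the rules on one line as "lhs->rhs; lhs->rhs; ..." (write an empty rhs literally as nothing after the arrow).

  | bbbbb
  | ababaac
  | bba
  | cccca => aca

cac->ca; ccc->a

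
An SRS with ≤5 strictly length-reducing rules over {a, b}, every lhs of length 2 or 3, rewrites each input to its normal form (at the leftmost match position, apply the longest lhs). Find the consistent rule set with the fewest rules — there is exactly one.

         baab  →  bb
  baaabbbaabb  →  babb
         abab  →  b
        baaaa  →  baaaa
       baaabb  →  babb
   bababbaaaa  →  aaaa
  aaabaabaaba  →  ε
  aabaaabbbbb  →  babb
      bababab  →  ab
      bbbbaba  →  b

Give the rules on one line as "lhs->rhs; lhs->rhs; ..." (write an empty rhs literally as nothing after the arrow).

  | baab => bb
  | baaabbbaabb => babbbaabb => baaabb => babb
  | abab => b
  | baaaa

aab->b; aba->; bba->a; bbb->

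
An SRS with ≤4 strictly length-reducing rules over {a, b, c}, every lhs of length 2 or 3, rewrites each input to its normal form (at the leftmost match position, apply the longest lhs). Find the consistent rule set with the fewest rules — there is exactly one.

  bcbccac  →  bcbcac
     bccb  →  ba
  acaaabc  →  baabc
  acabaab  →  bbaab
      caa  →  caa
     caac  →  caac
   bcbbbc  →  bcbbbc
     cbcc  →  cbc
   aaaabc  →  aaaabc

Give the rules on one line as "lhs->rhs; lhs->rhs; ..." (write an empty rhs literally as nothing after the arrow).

aca->b; cc->c; ccb->a

  | bcbccac => bcbcac
  | bccb => ba
  | acaaabc => baabc
  | acabaab => bbaab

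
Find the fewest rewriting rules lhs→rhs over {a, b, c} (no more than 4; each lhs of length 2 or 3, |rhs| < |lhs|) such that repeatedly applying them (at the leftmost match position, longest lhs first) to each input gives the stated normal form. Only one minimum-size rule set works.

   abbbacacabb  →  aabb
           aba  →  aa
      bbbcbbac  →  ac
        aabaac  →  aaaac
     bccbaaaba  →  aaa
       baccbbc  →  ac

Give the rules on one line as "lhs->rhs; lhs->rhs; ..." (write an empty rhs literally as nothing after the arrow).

  | abbbacacabb => abbacacabb => abacacabb => aacacabb => aacabb => aabb
  | aba => aa
  | bbbcbbac => bbbbac => bbbac => bbac => bac => ac
  | aabaac => aaaac

ba->a; ca->; cb->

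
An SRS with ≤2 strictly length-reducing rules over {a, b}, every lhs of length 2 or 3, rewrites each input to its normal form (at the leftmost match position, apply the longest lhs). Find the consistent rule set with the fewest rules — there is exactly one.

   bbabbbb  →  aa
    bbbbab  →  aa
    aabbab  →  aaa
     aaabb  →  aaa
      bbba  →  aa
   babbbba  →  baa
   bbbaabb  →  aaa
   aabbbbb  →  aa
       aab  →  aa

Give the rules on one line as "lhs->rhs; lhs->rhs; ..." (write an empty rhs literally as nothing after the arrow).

ab->a; bb->a

  | bbabbbb => aabbbb => aabbb => aabb => aab => aa
  | bbbbab => abbab => abab => aab => aa
  | aabbab => aabab => aaab => aaa
  | aaabb => aaab => aaa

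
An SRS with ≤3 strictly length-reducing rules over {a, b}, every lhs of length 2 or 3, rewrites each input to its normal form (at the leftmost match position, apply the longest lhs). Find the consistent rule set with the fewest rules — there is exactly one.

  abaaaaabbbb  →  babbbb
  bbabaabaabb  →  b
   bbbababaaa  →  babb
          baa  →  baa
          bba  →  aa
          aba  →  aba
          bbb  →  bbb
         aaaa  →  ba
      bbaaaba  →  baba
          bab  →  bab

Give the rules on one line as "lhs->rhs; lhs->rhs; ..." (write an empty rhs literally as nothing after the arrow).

aaa->b; aab->; bba->aa

  | abaaaaabbbb => abbaabbbb => aaaabbbb => babbbb
  | bbabaabaabb => aabaabaabb => aabaabb => aabb => b
  | bbbababaaa => baababaaa => babaaa => babb
  | baa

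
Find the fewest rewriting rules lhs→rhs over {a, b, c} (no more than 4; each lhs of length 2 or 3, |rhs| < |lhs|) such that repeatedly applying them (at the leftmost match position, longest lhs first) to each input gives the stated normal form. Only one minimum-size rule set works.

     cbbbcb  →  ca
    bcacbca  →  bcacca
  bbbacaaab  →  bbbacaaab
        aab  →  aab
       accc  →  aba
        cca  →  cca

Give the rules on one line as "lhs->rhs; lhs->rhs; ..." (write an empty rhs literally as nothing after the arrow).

  | cbbbcb => cbbcb => cbcb => ccb => ca
  | bcacbca => bcacca
  | bbbacaaab
  | aab

cb->c; ccb->ca; ccc->ba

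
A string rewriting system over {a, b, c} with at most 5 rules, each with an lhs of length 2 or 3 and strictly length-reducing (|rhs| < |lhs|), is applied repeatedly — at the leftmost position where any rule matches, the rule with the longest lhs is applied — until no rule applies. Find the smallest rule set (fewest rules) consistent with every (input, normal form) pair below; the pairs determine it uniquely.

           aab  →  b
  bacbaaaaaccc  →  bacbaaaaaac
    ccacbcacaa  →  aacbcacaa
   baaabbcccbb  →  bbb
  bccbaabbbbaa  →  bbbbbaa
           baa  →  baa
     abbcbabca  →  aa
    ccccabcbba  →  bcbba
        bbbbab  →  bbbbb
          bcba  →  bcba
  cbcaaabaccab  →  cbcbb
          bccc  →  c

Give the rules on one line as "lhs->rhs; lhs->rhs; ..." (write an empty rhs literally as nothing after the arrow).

ab->b; bbc->a; bcc->; cc->a

  | aab => ab => b
  | bacbaaaaaccc => bacbaaaaaac
  | ccacbcacaa => aacbcacaa
  | baaabbcccbb => baabbcccbb => babbcccbb => bbbcccbb => baccbb => baabb => babb => bbb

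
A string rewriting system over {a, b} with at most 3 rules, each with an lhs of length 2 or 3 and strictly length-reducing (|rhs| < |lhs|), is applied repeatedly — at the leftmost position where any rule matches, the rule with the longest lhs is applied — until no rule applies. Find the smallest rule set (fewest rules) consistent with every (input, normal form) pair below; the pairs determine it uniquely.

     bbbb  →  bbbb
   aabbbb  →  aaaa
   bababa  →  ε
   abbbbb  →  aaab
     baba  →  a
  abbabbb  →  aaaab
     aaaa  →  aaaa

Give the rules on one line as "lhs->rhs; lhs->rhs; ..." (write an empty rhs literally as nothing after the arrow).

  | bbbb
  | aabbbb => aaabb => aaaa
  | bababa => aba => ε
  | abbbbb => aabbb => aaab

aba->; abb->aa; bab->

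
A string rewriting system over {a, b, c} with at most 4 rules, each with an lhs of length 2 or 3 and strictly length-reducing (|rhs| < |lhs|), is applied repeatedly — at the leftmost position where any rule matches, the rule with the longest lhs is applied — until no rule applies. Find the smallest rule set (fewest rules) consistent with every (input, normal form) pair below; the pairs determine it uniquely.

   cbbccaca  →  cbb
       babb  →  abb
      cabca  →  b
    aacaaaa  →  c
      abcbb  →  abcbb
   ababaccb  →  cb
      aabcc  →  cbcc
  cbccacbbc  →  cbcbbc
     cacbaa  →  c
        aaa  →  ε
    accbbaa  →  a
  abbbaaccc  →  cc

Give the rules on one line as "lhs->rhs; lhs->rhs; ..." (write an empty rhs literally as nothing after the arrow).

aa->c; ba->a; ca->; cac->

  | cbbccaca => cbbca => cbb
  | babb => abb
  | cabca => bca => b
  | aacaaaa => ccaaaa => caaa => aa => c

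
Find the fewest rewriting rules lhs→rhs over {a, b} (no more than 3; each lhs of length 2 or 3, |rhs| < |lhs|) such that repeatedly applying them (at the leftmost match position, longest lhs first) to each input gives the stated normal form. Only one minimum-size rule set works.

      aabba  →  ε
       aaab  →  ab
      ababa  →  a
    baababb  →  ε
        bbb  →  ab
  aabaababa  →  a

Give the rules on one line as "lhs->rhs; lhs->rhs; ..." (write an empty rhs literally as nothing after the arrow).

  | aabba => bba => aa => ε
  | aaab => ab
  | ababa => aba => a
  | baababb => ababb => abb => aa => ε

aa->; ba->; bb->a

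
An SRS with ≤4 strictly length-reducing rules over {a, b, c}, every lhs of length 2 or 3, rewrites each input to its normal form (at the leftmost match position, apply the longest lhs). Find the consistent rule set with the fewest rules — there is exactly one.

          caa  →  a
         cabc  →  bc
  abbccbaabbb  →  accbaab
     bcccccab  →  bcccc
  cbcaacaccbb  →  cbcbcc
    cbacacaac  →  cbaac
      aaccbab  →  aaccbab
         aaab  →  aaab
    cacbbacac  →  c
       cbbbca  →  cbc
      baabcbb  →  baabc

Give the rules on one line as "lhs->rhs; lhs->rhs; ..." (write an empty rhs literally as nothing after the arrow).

  | caa => a
  | cabc => bc
  | abbccbaabbb => accbaabbb => accbaab
  | bcccccab => bccccbb => bcccc

bb->; bca->bc; ca->; cca->cb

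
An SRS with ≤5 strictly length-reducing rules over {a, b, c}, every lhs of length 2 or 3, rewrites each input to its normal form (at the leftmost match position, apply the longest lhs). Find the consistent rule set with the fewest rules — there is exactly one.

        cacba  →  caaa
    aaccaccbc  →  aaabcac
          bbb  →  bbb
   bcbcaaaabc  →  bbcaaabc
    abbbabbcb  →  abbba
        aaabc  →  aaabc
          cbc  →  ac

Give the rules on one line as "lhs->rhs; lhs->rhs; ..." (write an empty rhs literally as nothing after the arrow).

  | cacba => caaa
  | aaccaccbc => aaabccbc => aaabcac
  | bbb
  | bcbcaaaabc => bacaaaabc => bbcaaabc

aca->bc; bab->; cb->a; cca->ab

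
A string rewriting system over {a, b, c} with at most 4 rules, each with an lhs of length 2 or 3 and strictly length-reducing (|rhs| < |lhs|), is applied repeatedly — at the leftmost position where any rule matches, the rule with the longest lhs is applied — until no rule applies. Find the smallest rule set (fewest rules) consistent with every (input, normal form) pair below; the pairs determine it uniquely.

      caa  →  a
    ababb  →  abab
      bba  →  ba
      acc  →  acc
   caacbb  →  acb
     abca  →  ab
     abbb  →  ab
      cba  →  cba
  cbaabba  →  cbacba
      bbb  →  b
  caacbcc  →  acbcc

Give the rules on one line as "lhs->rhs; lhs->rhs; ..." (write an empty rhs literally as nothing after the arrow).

aab->ac; bb->b; ca->

  | caa => a
  | ababb => abab
  | bba => ba
  | acc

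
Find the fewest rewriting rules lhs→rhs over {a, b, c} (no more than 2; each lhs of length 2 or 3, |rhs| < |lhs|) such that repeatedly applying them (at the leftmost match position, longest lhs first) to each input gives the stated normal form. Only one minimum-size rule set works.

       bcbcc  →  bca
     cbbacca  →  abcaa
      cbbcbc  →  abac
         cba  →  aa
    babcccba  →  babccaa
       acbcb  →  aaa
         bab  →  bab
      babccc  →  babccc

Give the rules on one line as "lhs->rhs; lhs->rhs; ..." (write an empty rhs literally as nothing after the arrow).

acc->ca; cb->a

  | bcbcc => bacc => bca
  | cbbacca => abacca => abcaa
  | cbbcbc => abcbc => abac
  | cba => aa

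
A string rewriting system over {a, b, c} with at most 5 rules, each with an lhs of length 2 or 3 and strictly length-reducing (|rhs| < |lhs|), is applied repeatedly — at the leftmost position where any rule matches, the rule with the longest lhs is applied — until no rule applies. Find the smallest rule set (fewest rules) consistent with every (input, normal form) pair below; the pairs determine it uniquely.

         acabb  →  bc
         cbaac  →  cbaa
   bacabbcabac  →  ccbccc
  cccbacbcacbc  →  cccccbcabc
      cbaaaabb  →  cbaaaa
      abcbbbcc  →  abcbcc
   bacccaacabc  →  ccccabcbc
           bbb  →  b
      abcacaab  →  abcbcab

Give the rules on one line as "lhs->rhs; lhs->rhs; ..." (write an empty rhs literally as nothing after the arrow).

  | acabb => bcbb => bc
  | cbaac => cbaa
  | bacabbcabac => ccabbcabac => ccacabac => ccbcbac => ccbccc
  | cccbacbcacbc => cccccbcacbc => cccccbcabc

ac->a; aca->bc; bac->cc; bb->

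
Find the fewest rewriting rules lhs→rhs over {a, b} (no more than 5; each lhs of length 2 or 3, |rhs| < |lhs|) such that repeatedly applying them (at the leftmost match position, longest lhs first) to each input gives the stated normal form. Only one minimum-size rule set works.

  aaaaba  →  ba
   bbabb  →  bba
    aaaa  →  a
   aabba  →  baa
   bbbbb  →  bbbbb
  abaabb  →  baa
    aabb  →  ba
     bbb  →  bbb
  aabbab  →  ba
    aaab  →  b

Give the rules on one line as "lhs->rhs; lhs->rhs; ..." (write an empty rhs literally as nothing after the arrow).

  | aaaaba => aba => ba
  | bbabb => bbab => bba
  | aaaa => a
  | aabba => abaa => baa

aaa->; ab->b; abb->ba; bab->ba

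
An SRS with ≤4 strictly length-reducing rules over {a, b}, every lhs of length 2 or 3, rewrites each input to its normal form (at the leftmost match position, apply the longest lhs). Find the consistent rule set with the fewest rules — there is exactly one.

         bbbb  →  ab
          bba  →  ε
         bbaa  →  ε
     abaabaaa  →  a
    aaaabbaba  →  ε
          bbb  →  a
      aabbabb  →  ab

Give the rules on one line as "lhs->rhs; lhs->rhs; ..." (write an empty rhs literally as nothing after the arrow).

  | bbbb => ab
  | bba => bb => ε
  | bbaa => bba => bb => ε
  | abaabaaa => abbaaa => abbaa => abba => abb => a

aa->; bb->; bba->bb; bbb->a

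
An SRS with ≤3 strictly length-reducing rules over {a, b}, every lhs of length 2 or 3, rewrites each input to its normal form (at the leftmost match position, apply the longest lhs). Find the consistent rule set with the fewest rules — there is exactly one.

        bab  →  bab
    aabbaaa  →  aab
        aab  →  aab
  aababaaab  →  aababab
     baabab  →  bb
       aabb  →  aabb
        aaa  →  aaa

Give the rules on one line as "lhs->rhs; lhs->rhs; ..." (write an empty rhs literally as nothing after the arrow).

baa->b; bba->b

  | bab
  | aabbaaa => aabaa => aab
  | aab
  | aababaaab => aababab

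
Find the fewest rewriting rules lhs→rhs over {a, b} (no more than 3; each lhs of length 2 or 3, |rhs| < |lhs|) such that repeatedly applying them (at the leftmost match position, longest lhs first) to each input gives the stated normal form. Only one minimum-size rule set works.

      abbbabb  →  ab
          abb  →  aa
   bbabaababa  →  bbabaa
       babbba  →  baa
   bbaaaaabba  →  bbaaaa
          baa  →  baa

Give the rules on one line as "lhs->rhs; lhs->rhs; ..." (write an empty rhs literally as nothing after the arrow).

aab->a; abb->aa

  | abbbabb => aababb => aabb => ab
  | abb => aa
  | bbabaababa => bbabaaba => bbabaa
  | babbba => baaba => baa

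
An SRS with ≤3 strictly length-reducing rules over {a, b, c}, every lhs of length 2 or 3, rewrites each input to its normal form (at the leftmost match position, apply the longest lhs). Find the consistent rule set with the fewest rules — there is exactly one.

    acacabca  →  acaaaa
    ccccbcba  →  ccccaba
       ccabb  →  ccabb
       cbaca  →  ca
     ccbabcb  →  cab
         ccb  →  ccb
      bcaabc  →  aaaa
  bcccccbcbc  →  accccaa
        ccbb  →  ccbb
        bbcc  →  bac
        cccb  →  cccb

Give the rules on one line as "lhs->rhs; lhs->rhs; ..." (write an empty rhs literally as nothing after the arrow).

  | acacabca => acaabca => acaaaa
  | ccccbcba => ccccaba
  | ccabb
  | cbaca => ca

bc->a; cac->ca; cba->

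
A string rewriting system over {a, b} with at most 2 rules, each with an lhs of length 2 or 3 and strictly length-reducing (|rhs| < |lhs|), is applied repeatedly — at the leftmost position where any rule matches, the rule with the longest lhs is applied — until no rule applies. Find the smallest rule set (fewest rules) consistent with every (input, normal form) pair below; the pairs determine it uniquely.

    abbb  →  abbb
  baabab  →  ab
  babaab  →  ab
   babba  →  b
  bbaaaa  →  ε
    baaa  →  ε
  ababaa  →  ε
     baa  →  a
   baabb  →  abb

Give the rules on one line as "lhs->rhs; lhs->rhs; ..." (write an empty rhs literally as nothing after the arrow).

aa->; ba->

  | abbb
  | baabab => abab => ab
  | babaab => baab => ab
  | babba => bba => b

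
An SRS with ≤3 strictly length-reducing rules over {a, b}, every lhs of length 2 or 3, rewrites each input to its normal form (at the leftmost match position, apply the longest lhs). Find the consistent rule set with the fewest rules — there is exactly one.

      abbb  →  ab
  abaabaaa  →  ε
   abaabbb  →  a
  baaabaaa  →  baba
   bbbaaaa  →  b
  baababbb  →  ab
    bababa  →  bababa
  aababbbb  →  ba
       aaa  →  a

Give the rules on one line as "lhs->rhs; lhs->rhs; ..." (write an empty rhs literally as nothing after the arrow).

aa->; bb->

  | abbb => ab
  | abaabaaa => abbaaa => aaaa => aa => ε
  | abaabbb => abbbb => abb => a
  | baaabaaa => babaaa => baba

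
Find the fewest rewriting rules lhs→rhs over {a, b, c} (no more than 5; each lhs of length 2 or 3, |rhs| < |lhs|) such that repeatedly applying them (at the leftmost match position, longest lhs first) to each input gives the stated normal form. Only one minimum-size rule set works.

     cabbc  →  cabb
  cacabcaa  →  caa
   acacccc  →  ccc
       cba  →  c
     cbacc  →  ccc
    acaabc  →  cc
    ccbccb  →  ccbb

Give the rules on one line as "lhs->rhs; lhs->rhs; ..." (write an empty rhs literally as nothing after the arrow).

  | cabbc => cabb
  | cacabcaa => cabcaa => cabaa => caa
  | acacccc => acccc => ccc
  | cba => c

aab->c; ac->; ba->; bc->b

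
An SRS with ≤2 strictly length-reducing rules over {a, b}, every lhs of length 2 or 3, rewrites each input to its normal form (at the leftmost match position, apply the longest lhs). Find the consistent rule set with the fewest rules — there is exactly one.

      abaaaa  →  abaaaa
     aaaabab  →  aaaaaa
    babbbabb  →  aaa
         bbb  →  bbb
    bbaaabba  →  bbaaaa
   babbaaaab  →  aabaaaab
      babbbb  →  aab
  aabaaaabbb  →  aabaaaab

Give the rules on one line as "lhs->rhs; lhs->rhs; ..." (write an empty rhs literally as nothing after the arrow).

  | abaaaa
  | aaaabab => aaaaaa
  | babbbabb => aabbabb => aaabb => aaa
  | bbb

abb->a; bab->aa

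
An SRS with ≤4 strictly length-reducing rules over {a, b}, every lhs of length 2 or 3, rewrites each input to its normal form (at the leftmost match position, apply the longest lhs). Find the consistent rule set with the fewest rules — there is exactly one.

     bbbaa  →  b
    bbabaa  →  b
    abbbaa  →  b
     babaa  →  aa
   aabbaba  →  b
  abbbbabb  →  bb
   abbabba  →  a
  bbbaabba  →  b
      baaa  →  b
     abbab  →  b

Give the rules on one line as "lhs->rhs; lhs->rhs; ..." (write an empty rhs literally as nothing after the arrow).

  | bbbaa => baa => ba => b
  | bbabaa => abaa => baa => ba => b
  | abbbaa => bbbaa => baa => ba => b
  | babaa => bbaa => aa

ab->b; ba->b; bba->a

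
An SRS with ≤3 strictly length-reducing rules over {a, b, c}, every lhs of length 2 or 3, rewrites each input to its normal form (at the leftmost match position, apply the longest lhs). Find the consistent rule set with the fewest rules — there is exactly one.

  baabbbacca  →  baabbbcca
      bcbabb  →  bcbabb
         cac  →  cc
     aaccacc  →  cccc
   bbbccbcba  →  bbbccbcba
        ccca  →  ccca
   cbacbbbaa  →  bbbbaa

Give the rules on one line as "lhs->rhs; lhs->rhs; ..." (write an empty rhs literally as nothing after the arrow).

ac->c; cbb->bb

  | baabbbacca => baabbbcca
  | bcbabb
  | cac => cc
  | aaccacc => accacc => ccacc => cccc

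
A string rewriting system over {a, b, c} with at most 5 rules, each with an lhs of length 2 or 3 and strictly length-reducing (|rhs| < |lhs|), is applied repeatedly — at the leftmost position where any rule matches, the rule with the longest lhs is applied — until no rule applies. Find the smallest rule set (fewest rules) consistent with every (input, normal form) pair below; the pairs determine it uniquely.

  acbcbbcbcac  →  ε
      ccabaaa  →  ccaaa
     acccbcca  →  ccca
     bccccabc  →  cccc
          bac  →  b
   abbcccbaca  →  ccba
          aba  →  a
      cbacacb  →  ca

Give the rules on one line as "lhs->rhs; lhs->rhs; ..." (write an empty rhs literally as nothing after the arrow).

ab->; ac->; bb->a; bc->

  | acbcbbcbcac => bcbbcbcac => bbcbcac => acbcac => bcac => ac => ε
  | ccabaaa => ccaaa
  | acccbcca => ccbcca => ccca
  | bccccabc => cccabc => cccc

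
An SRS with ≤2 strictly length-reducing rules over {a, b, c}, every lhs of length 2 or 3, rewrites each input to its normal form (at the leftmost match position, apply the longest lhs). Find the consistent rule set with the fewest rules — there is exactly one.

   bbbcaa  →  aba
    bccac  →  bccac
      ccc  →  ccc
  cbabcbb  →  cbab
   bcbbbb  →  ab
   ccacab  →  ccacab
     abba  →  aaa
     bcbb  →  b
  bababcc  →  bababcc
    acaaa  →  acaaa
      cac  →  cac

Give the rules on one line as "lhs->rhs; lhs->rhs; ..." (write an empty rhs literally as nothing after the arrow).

  | bbbcaa => abcaa => aba
  | bccac
  | ccc
  | cbabcbb => cbabca => cbab

bb->a; bca->b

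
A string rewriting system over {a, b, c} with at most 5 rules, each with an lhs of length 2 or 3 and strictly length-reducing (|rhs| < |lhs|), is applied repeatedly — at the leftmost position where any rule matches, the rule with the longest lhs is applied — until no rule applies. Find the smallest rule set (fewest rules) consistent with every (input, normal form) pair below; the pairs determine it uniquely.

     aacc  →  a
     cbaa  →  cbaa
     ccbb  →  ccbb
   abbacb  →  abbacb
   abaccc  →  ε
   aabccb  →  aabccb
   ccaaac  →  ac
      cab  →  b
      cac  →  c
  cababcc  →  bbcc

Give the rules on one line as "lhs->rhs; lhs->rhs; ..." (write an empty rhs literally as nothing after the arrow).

  | aacc => aca => a
  | cbaa
  | ccbb
  | abbacb

acc->ca; bab->bb; bca->c; ca->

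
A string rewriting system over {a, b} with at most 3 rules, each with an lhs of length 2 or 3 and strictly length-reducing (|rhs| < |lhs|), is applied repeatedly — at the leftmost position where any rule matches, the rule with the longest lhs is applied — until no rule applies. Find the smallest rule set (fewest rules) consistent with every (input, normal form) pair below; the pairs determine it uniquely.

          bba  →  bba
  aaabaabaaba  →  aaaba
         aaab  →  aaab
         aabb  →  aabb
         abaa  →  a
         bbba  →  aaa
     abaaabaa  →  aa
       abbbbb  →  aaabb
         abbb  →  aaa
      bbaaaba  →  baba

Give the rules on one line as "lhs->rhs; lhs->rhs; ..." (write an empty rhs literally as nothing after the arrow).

  | bba
  | aaabaabaaba => aaabaaba => aaaba
  | aaab
  | aabb

baa->; bbb->aa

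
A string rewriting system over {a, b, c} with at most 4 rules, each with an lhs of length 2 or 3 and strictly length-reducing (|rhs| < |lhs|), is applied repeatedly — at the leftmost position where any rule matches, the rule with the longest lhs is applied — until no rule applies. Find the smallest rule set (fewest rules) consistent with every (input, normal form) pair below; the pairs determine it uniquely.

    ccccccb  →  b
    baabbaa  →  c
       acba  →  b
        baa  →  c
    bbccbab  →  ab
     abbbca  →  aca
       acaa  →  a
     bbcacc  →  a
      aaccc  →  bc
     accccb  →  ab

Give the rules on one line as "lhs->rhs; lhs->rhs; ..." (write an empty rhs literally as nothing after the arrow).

  | ccccccb => ccccb => ccb => b
  | baabbaa => bbbbaa => cbbaa => baa => bb => c
  | acba => aa => b
  | baa => bb => c

aa->b; bb->c; cb->; cc->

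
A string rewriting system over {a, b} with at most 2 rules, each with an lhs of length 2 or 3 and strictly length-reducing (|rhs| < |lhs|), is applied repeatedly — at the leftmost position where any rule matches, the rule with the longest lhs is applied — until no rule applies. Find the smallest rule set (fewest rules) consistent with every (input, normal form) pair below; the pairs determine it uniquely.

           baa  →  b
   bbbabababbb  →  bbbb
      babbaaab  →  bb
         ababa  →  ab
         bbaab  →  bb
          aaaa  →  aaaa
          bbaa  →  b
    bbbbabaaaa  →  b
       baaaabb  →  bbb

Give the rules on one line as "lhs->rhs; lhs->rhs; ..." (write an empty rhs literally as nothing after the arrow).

  | baa => ba => b
  | bbbabababbb => bbabababbb => babababbb => bbababbb => bababbb => bbabbb => babbb => bbbb
  | babbaaab => bbbaaab => bbaaab => baaab => baab => bab => bb
  | ababa => abba => aba => ab

ba->b; bba->ba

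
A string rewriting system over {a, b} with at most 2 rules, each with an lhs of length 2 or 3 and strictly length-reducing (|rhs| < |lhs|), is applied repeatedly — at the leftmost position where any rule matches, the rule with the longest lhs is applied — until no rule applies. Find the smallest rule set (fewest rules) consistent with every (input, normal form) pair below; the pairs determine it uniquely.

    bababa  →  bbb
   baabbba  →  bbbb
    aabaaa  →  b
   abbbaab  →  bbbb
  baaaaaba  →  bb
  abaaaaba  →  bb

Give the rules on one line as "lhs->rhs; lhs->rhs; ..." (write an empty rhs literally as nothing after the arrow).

ab->b; ba->b

  | bababa => bbaba => bbba => bbb
  | baabbba => babbba => bbbba => bbbb
  | aabaaa => abaaa => baaa => baa => ba => b
  | abbbaab => bbbaab => bbbab => bbbb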